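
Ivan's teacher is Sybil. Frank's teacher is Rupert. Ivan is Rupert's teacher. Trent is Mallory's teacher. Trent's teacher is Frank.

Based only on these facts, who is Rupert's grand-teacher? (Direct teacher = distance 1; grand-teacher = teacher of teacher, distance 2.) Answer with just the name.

Answer: Sybil

Derivation:
Reconstructing the teacher chain from the given facts:
  Sybil -> Ivan -> Rupert -> Frank -> Trent -> Mallory
(each arrow means 'teacher of the next')
Positions in the chain (0 = top):
  position of Sybil: 0
  position of Ivan: 1
  position of Rupert: 2
  position of Frank: 3
  position of Trent: 4
  position of Mallory: 5

Rupert is at position 2; the grand-teacher is 2 steps up the chain, i.e. position 0: Sybil.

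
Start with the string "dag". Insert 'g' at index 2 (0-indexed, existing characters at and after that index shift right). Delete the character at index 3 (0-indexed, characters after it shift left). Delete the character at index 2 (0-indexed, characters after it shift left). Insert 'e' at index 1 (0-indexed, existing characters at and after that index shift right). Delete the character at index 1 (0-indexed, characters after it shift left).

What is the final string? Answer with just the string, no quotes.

Answer: da

Derivation:
Applying each edit step by step:
Start: "dag"
Op 1 (insert 'g' at idx 2): "dag" -> "dagg"
Op 2 (delete idx 3 = 'g'): "dagg" -> "dag"
Op 3 (delete idx 2 = 'g'): "dag" -> "da"
Op 4 (insert 'e' at idx 1): "da" -> "dea"
Op 5 (delete idx 1 = 'e'): "dea" -> "da"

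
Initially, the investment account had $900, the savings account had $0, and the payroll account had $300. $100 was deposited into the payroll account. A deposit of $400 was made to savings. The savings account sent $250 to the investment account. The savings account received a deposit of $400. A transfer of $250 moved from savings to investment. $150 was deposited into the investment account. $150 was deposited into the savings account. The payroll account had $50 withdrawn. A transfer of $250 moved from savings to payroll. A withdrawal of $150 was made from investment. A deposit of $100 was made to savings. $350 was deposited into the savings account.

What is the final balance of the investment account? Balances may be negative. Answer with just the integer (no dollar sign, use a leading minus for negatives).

Answer: 1400

Derivation:
Tracking account balances step by step:
Start: investment=900, savings=0, payroll=300
Event 1 (deposit 100 to payroll): payroll: 300 + 100 = 400. Balances: investment=900, savings=0, payroll=400
Event 2 (deposit 400 to savings): savings: 0 + 400 = 400. Balances: investment=900, savings=400, payroll=400
Event 3 (transfer 250 savings -> investment): savings: 400 - 250 = 150, investment: 900 + 250 = 1150. Balances: investment=1150, savings=150, payroll=400
Event 4 (deposit 400 to savings): savings: 150 + 400 = 550. Balances: investment=1150, savings=550, payroll=400
Event 5 (transfer 250 savings -> investment): savings: 550 - 250 = 300, investment: 1150 + 250 = 1400. Balances: investment=1400, savings=300, payroll=400
Event 6 (deposit 150 to investment): investment: 1400 + 150 = 1550. Balances: investment=1550, savings=300, payroll=400
Event 7 (deposit 150 to savings): savings: 300 + 150 = 450. Balances: investment=1550, savings=450, payroll=400
Event 8 (withdraw 50 from payroll): payroll: 400 - 50 = 350. Balances: investment=1550, savings=450, payroll=350
Event 9 (transfer 250 savings -> payroll): savings: 450 - 250 = 200, payroll: 350 + 250 = 600. Balances: investment=1550, savings=200, payroll=600
Event 10 (withdraw 150 from investment): investment: 1550 - 150 = 1400. Balances: investment=1400, savings=200, payroll=600
Event 11 (deposit 100 to savings): savings: 200 + 100 = 300. Balances: investment=1400, savings=300, payroll=600
Event 12 (deposit 350 to savings): savings: 300 + 350 = 650. Balances: investment=1400, savings=650, payroll=600

Final balance of investment: 1400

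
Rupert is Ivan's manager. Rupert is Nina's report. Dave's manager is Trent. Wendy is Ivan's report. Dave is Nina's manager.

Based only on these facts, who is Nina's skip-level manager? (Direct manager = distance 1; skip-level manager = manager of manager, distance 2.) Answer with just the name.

Answer: Trent

Derivation:
Reconstructing the manager chain from the given facts:
  Trent -> Dave -> Nina -> Rupert -> Ivan -> Wendy
(each arrow means 'manager of the next')
Positions in the chain (0 = top):
  position of Trent: 0
  position of Dave: 1
  position of Nina: 2
  position of Rupert: 3
  position of Ivan: 4
  position of Wendy: 5

Nina is at position 2; the skip-level manager is 2 steps up the chain, i.e. position 0: Trent.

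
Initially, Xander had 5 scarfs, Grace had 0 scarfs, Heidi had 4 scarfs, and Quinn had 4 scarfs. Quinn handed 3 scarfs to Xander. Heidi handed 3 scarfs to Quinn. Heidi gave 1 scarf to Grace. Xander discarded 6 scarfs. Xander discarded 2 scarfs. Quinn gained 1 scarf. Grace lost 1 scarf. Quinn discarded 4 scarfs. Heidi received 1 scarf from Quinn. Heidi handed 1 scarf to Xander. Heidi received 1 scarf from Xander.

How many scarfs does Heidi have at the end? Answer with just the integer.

Tracking counts step by step:
Start: Xander=5, Grace=0, Heidi=4, Quinn=4
Event 1 (Quinn -> Xander, 3): Quinn: 4 -> 1, Xander: 5 -> 8. State: Xander=8, Grace=0, Heidi=4, Quinn=1
Event 2 (Heidi -> Quinn, 3): Heidi: 4 -> 1, Quinn: 1 -> 4. State: Xander=8, Grace=0, Heidi=1, Quinn=4
Event 3 (Heidi -> Grace, 1): Heidi: 1 -> 0, Grace: 0 -> 1. State: Xander=8, Grace=1, Heidi=0, Quinn=4
Event 4 (Xander -6): Xander: 8 -> 2. State: Xander=2, Grace=1, Heidi=0, Quinn=4
Event 5 (Xander -2): Xander: 2 -> 0. State: Xander=0, Grace=1, Heidi=0, Quinn=4
Event 6 (Quinn +1): Quinn: 4 -> 5. State: Xander=0, Grace=1, Heidi=0, Quinn=5
Event 7 (Grace -1): Grace: 1 -> 0. State: Xander=0, Grace=0, Heidi=0, Quinn=5
Event 8 (Quinn -4): Quinn: 5 -> 1. State: Xander=0, Grace=0, Heidi=0, Quinn=1
Event 9 (Quinn -> Heidi, 1): Quinn: 1 -> 0, Heidi: 0 -> 1. State: Xander=0, Grace=0, Heidi=1, Quinn=0
Event 10 (Heidi -> Xander, 1): Heidi: 1 -> 0, Xander: 0 -> 1. State: Xander=1, Grace=0, Heidi=0, Quinn=0
Event 11 (Xander -> Heidi, 1): Xander: 1 -> 0, Heidi: 0 -> 1. State: Xander=0, Grace=0, Heidi=1, Quinn=0

Heidi's final count: 1

Answer: 1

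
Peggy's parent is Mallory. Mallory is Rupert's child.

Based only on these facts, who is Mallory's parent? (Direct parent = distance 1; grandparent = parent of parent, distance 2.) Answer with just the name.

Answer: Rupert

Derivation:
Reconstructing the parent chain from the given facts:
  Rupert -> Mallory -> Peggy
(each arrow means 'parent of the next')
Positions in the chain (0 = top):
  position of Rupert: 0
  position of Mallory: 1
  position of Peggy: 2

Mallory is at position 1; the parent is 1 step up the chain, i.e. position 0: Rupert.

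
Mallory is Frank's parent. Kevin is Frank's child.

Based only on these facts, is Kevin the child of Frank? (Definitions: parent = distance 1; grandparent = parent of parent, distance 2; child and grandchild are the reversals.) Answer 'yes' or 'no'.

Reconstructing the parent chain from the given facts:
  Mallory -> Frank -> Kevin
(each arrow means 'parent of the next')
Positions in the chain (0 = top):
  position of Mallory: 0
  position of Frank: 1
  position of Kevin: 2

Kevin is at position 2, Frank is at position 1; signed distance (j - i) = -1.
'child' requires j - i = -1. Actual distance is -1, so the relation HOLDS.

Answer: yes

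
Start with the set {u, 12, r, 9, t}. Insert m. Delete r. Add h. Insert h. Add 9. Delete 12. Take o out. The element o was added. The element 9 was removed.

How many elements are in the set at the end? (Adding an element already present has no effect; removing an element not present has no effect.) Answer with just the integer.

Tracking the set through each operation:
Start: {12, 9, r, t, u}
Event 1 (add m): added. Set: {12, 9, m, r, t, u}
Event 2 (remove r): removed. Set: {12, 9, m, t, u}
Event 3 (add h): added. Set: {12, 9, h, m, t, u}
Event 4 (add h): already present, no change. Set: {12, 9, h, m, t, u}
Event 5 (add 9): already present, no change. Set: {12, 9, h, m, t, u}
Event 6 (remove 12): removed. Set: {9, h, m, t, u}
Event 7 (remove o): not present, no change. Set: {9, h, m, t, u}
Event 8 (add o): added. Set: {9, h, m, o, t, u}
Event 9 (remove 9): removed. Set: {h, m, o, t, u}

Final set: {h, m, o, t, u} (size 5)

Answer: 5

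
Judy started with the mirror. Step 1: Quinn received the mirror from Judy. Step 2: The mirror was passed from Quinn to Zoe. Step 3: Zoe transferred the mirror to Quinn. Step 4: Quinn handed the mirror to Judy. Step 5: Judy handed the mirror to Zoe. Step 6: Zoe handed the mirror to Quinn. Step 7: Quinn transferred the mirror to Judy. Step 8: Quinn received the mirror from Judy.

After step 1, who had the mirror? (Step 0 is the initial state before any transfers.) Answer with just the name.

Answer: Quinn

Derivation:
Tracking the mirror holder through step 1:
After step 0 (start): Judy
After step 1: Quinn

At step 1, the holder is Quinn.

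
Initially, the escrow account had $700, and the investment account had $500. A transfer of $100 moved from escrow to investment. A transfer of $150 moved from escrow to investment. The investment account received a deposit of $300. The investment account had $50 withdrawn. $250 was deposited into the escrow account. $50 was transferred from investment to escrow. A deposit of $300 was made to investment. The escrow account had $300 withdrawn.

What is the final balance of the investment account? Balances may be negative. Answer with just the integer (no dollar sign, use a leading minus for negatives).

Answer: 1250

Derivation:
Tracking account balances step by step:
Start: escrow=700, investment=500
Event 1 (transfer 100 escrow -> investment): escrow: 700 - 100 = 600, investment: 500 + 100 = 600. Balances: escrow=600, investment=600
Event 2 (transfer 150 escrow -> investment): escrow: 600 - 150 = 450, investment: 600 + 150 = 750. Balances: escrow=450, investment=750
Event 3 (deposit 300 to investment): investment: 750 + 300 = 1050. Balances: escrow=450, investment=1050
Event 4 (withdraw 50 from investment): investment: 1050 - 50 = 1000. Balances: escrow=450, investment=1000
Event 5 (deposit 250 to escrow): escrow: 450 + 250 = 700. Balances: escrow=700, investment=1000
Event 6 (transfer 50 investment -> escrow): investment: 1000 - 50 = 950, escrow: 700 + 50 = 750. Balances: escrow=750, investment=950
Event 7 (deposit 300 to investment): investment: 950 + 300 = 1250. Balances: escrow=750, investment=1250
Event 8 (withdraw 300 from escrow): escrow: 750 - 300 = 450. Balances: escrow=450, investment=1250

Final balance of investment: 1250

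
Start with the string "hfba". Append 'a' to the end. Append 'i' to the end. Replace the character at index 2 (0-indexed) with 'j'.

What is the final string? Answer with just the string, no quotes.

Answer: hfjaai

Derivation:
Applying each edit step by step:
Start: "hfba"
Op 1 (append 'a'): "hfba" -> "hfbaa"
Op 2 (append 'i'): "hfbaa" -> "hfbaai"
Op 3 (replace idx 2: 'b' -> 'j'): "hfbaai" -> "hfjaai"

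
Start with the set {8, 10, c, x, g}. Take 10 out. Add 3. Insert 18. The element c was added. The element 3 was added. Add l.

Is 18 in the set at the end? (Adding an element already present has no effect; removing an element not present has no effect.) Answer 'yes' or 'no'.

Tracking the set through each operation:
Start: {10, 8, c, g, x}
Event 1 (remove 10): removed. Set: {8, c, g, x}
Event 2 (add 3): added. Set: {3, 8, c, g, x}
Event 3 (add 18): added. Set: {18, 3, 8, c, g, x}
Event 4 (add c): already present, no change. Set: {18, 3, 8, c, g, x}
Event 5 (add 3): already present, no change. Set: {18, 3, 8, c, g, x}
Event 6 (add l): added. Set: {18, 3, 8, c, g, l, x}

Final set: {18, 3, 8, c, g, l, x} (size 7)
18 is in the final set.

Answer: yes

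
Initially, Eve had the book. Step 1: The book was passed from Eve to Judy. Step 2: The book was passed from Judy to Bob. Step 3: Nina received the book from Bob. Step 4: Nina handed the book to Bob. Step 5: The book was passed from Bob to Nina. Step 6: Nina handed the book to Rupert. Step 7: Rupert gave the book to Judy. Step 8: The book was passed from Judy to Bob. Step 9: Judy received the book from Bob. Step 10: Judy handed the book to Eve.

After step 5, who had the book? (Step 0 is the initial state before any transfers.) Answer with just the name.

Answer: Nina

Derivation:
Tracking the book holder through step 5:
After step 0 (start): Eve
After step 1: Judy
After step 2: Bob
After step 3: Nina
After step 4: Bob
After step 5: Nina

At step 5, the holder is Nina.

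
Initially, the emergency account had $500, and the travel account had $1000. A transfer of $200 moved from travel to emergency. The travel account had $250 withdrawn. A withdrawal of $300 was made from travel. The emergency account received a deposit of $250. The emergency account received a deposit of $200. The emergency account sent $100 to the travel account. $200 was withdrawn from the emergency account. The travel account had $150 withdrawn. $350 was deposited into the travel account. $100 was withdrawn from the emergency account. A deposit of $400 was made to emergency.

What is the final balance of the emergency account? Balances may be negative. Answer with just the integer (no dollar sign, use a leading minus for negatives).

Tracking account balances step by step:
Start: emergency=500, travel=1000
Event 1 (transfer 200 travel -> emergency): travel: 1000 - 200 = 800, emergency: 500 + 200 = 700. Balances: emergency=700, travel=800
Event 2 (withdraw 250 from travel): travel: 800 - 250 = 550. Balances: emergency=700, travel=550
Event 3 (withdraw 300 from travel): travel: 550 - 300 = 250. Balances: emergency=700, travel=250
Event 4 (deposit 250 to emergency): emergency: 700 + 250 = 950. Balances: emergency=950, travel=250
Event 5 (deposit 200 to emergency): emergency: 950 + 200 = 1150. Balances: emergency=1150, travel=250
Event 6 (transfer 100 emergency -> travel): emergency: 1150 - 100 = 1050, travel: 250 + 100 = 350. Balances: emergency=1050, travel=350
Event 7 (withdraw 200 from emergency): emergency: 1050 - 200 = 850. Balances: emergency=850, travel=350
Event 8 (withdraw 150 from travel): travel: 350 - 150 = 200. Balances: emergency=850, travel=200
Event 9 (deposit 350 to travel): travel: 200 + 350 = 550. Balances: emergency=850, travel=550
Event 10 (withdraw 100 from emergency): emergency: 850 - 100 = 750. Balances: emergency=750, travel=550
Event 11 (deposit 400 to emergency): emergency: 750 + 400 = 1150. Balances: emergency=1150, travel=550

Final balance of emergency: 1150

Answer: 1150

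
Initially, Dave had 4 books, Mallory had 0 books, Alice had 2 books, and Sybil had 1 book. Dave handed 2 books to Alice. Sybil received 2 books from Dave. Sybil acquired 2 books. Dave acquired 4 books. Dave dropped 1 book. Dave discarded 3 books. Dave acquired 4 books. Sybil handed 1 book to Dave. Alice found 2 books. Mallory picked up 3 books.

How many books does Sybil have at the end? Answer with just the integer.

Tracking counts step by step:
Start: Dave=4, Mallory=0, Alice=2, Sybil=1
Event 1 (Dave -> Alice, 2): Dave: 4 -> 2, Alice: 2 -> 4. State: Dave=2, Mallory=0, Alice=4, Sybil=1
Event 2 (Dave -> Sybil, 2): Dave: 2 -> 0, Sybil: 1 -> 3. State: Dave=0, Mallory=0, Alice=4, Sybil=3
Event 3 (Sybil +2): Sybil: 3 -> 5. State: Dave=0, Mallory=0, Alice=4, Sybil=5
Event 4 (Dave +4): Dave: 0 -> 4. State: Dave=4, Mallory=0, Alice=4, Sybil=5
Event 5 (Dave -1): Dave: 4 -> 3. State: Dave=3, Mallory=0, Alice=4, Sybil=5
Event 6 (Dave -3): Dave: 3 -> 0. State: Dave=0, Mallory=0, Alice=4, Sybil=5
Event 7 (Dave +4): Dave: 0 -> 4. State: Dave=4, Mallory=0, Alice=4, Sybil=5
Event 8 (Sybil -> Dave, 1): Sybil: 5 -> 4, Dave: 4 -> 5. State: Dave=5, Mallory=0, Alice=4, Sybil=4
Event 9 (Alice +2): Alice: 4 -> 6. State: Dave=5, Mallory=0, Alice=6, Sybil=4
Event 10 (Mallory +3): Mallory: 0 -> 3. State: Dave=5, Mallory=3, Alice=6, Sybil=4

Sybil's final count: 4

Answer: 4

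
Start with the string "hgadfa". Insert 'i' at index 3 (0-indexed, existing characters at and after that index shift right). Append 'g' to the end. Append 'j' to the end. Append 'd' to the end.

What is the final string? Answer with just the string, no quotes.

Answer: hgaidfagjd

Derivation:
Applying each edit step by step:
Start: "hgadfa"
Op 1 (insert 'i' at idx 3): "hgadfa" -> "hgaidfa"
Op 2 (append 'g'): "hgaidfa" -> "hgaidfag"
Op 3 (append 'j'): "hgaidfag" -> "hgaidfagj"
Op 4 (append 'd'): "hgaidfagj" -> "hgaidfagjd"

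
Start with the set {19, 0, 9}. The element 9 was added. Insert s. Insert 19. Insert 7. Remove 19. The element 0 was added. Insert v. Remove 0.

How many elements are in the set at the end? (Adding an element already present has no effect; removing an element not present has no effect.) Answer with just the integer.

Answer: 4

Derivation:
Tracking the set through each operation:
Start: {0, 19, 9}
Event 1 (add 9): already present, no change. Set: {0, 19, 9}
Event 2 (add s): added. Set: {0, 19, 9, s}
Event 3 (add 19): already present, no change. Set: {0, 19, 9, s}
Event 4 (add 7): added. Set: {0, 19, 7, 9, s}
Event 5 (remove 19): removed. Set: {0, 7, 9, s}
Event 6 (add 0): already present, no change. Set: {0, 7, 9, s}
Event 7 (add v): added. Set: {0, 7, 9, s, v}
Event 8 (remove 0): removed. Set: {7, 9, s, v}

Final set: {7, 9, s, v} (size 4)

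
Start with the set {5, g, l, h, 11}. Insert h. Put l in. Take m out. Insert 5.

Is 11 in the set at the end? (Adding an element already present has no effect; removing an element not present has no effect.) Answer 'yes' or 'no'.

Answer: yes

Derivation:
Tracking the set through each operation:
Start: {11, 5, g, h, l}
Event 1 (add h): already present, no change. Set: {11, 5, g, h, l}
Event 2 (add l): already present, no change. Set: {11, 5, g, h, l}
Event 3 (remove m): not present, no change. Set: {11, 5, g, h, l}
Event 4 (add 5): already present, no change. Set: {11, 5, g, h, l}

Final set: {11, 5, g, h, l} (size 5)
11 is in the final set.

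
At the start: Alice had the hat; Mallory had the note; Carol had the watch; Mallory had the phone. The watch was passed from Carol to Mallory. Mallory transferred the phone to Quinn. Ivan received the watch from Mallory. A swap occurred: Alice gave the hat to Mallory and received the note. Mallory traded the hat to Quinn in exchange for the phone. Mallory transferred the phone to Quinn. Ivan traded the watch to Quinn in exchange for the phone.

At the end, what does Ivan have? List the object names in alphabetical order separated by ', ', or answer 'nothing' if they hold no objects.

Tracking all object holders:
Start: hat:Alice, note:Mallory, watch:Carol, phone:Mallory
Event 1 (give watch: Carol -> Mallory). State: hat:Alice, note:Mallory, watch:Mallory, phone:Mallory
Event 2 (give phone: Mallory -> Quinn). State: hat:Alice, note:Mallory, watch:Mallory, phone:Quinn
Event 3 (give watch: Mallory -> Ivan). State: hat:Alice, note:Mallory, watch:Ivan, phone:Quinn
Event 4 (swap hat<->note: now hat:Mallory, note:Alice). State: hat:Mallory, note:Alice, watch:Ivan, phone:Quinn
Event 5 (swap hat<->phone: now hat:Quinn, phone:Mallory). State: hat:Quinn, note:Alice, watch:Ivan, phone:Mallory
Event 6 (give phone: Mallory -> Quinn). State: hat:Quinn, note:Alice, watch:Ivan, phone:Quinn
Event 7 (swap watch<->phone: now watch:Quinn, phone:Ivan). State: hat:Quinn, note:Alice, watch:Quinn, phone:Ivan

Final state: hat:Quinn, note:Alice, watch:Quinn, phone:Ivan
Ivan holds: phone.

Answer: phone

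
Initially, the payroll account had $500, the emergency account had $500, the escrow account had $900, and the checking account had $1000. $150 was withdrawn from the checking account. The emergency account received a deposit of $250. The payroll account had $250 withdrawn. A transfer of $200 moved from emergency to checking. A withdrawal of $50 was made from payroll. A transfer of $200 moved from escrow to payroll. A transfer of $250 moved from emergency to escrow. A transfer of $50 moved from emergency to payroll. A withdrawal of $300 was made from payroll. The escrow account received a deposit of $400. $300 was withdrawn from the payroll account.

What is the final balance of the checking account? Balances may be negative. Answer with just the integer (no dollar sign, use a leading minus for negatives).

Answer: 1050

Derivation:
Tracking account balances step by step:
Start: payroll=500, emergency=500, escrow=900, checking=1000
Event 1 (withdraw 150 from checking): checking: 1000 - 150 = 850. Balances: payroll=500, emergency=500, escrow=900, checking=850
Event 2 (deposit 250 to emergency): emergency: 500 + 250 = 750. Balances: payroll=500, emergency=750, escrow=900, checking=850
Event 3 (withdraw 250 from payroll): payroll: 500 - 250 = 250. Balances: payroll=250, emergency=750, escrow=900, checking=850
Event 4 (transfer 200 emergency -> checking): emergency: 750 - 200 = 550, checking: 850 + 200 = 1050. Balances: payroll=250, emergency=550, escrow=900, checking=1050
Event 5 (withdraw 50 from payroll): payroll: 250 - 50 = 200. Balances: payroll=200, emergency=550, escrow=900, checking=1050
Event 6 (transfer 200 escrow -> payroll): escrow: 900 - 200 = 700, payroll: 200 + 200 = 400. Balances: payroll=400, emergency=550, escrow=700, checking=1050
Event 7 (transfer 250 emergency -> escrow): emergency: 550 - 250 = 300, escrow: 700 + 250 = 950. Balances: payroll=400, emergency=300, escrow=950, checking=1050
Event 8 (transfer 50 emergency -> payroll): emergency: 300 - 50 = 250, payroll: 400 + 50 = 450. Balances: payroll=450, emergency=250, escrow=950, checking=1050
Event 9 (withdraw 300 from payroll): payroll: 450 - 300 = 150. Balances: payroll=150, emergency=250, escrow=950, checking=1050
Event 10 (deposit 400 to escrow): escrow: 950 + 400 = 1350. Balances: payroll=150, emergency=250, escrow=1350, checking=1050
Event 11 (withdraw 300 from payroll): payroll: 150 - 300 = -150. Balances: payroll=-150, emergency=250, escrow=1350, checking=1050

Final balance of checking: 1050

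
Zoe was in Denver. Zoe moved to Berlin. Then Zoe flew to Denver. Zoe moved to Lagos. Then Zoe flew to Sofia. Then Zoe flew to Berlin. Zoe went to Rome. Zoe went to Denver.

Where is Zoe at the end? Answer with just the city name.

Answer: Denver

Derivation:
Tracking Zoe's location:
Start: Zoe is in Denver.
After move 1: Denver -> Berlin. Zoe is in Berlin.
After move 2: Berlin -> Denver. Zoe is in Denver.
After move 3: Denver -> Lagos. Zoe is in Lagos.
After move 4: Lagos -> Sofia. Zoe is in Sofia.
After move 5: Sofia -> Berlin. Zoe is in Berlin.
After move 6: Berlin -> Rome. Zoe is in Rome.
After move 7: Rome -> Denver. Zoe is in Denver.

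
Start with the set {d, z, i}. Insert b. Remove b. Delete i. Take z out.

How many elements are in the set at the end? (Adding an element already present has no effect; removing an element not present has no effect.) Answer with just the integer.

Answer: 1

Derivation:
Tracking the set through each operation:
Start: {d, i, z}
Event 1 (add b): added. Set: {b, d, i, z}
Event 2 (remove b): removed. Set: {d, i, z}
Event 3 (remove i): removed. Set: {d, z}
Event 4 (remove z): removed. Set: {d}

Final set: {d} (size 1)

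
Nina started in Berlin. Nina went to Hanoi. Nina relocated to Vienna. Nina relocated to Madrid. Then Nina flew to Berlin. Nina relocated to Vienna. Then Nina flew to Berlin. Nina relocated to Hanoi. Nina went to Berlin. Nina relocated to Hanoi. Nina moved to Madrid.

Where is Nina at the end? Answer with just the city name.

Answer: Madrid

Derivation:
Tracking Nina's location:
Start: Nina is in Berlin.
After move 1: Berlin -> Hanoi. Nina is in Hanoi.
After move 2: Hanoi -> Vienna. Nina is in Vienna.
After move 3: Vienna -> Madrid. Nina is in Madrid.
After move 4: Madrid -> Berlin. Nina is in Berlin.
After move 5: Berlin -> Vienna. Nina is in Vienna.
After move 6: Vienna -> Berlin. Nina is in Berlin.
After move 7: Berlin -> Hanoi. Nina is in Hanoi.
After move 8: Hanoi -> Berlin. Nina is in Berlin.
After move 9: Berlin -> Hanoi. Nina is in Hanoi.
After move 10: Hanoi -> Madrid. Nina is in Madrid.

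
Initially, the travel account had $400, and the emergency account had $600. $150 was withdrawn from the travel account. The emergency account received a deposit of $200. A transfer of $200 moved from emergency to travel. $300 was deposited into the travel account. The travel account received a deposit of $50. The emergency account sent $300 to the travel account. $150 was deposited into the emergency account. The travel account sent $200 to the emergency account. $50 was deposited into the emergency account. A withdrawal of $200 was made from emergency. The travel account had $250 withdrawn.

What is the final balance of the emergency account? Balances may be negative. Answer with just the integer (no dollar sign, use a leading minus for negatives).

Tracking account balances step by step:
Start: travel=400, emergency=600
Event 1 (withdraw 150 from travel): travel: 400 - 150 = 250. Balances: travel=250, emergency=600
Event 2 (deposit 200 to emergency): emergency: 600 + 200 = 800. Balances: travel=250, emergency=800
Event 3 (transfer 200 emergency -> travel): emergency: 800 - 200 = 600, travel: 250 + 200 = 450. Balances: travel=450, emergency=600
Event 4 (deposit 300 to travel): travel: 450 + 300 = 750. Balances: travel=750, emergency=600
Event 5 (deposit 50 to travel): travel: 750 + 50 = 800. Balances: travel=800, emergency=600
Event 6 (transfer 300 emergency -> travel): emergency: 600 - 300 = 300, travel: 800 + 300 = 1100. Balances: travel=1100, emergency=300
Event 7 (deposit 150 to emergency): emergency: 300 + 150 = 450. Balances: travel=1100, emergency=450
Event 8 (transfer 200 travel -> emergency): travel: 1100 - 200 = 900, emergency: 450 + 200 = 650. Balances: travel=900, emergency=650
Event 9 (deposit 50 to emergency): emergency: 650 + 50 = 700. Balances: travel=900, emergency=700
Event 10 (withdraw 200 from emergency): emergency: 700 - 200 = 500. Balances: travel=900, emergency=500
Event 11 (withdraw 250 from travel): travel: 900 - 250 = 650. Balances: travel=650, emergency=500

Final balance of emergency: 500

Answer: 500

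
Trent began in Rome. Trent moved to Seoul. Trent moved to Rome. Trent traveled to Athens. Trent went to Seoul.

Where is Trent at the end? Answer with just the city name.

Answer: Seoul

Derivation:
Tracking Trent's location:
Start: Trent is in Rome.
After move 1: Rome -> Seoul. Trent is in Seoul.
After move 2: Seoul -> Rome. Trent is in Rome.
After move 3: Rome -> Athens. Trent is in Athens.
After move 4: Athens -> Seoul. Trent is in Seoul.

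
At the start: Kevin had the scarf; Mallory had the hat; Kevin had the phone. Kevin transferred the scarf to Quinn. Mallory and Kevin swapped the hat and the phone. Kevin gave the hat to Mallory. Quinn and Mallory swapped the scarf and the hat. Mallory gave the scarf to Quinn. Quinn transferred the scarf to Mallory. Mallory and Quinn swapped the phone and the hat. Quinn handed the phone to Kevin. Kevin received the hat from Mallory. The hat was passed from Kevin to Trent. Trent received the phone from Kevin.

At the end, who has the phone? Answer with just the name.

Answer: Trent

Derivation:
Tracking all object holders:
Start: scarf:Kevin, hat:Mallory, phone:Kevin
Event 1 (give scarf: Kevin -> Quinn). State: scarf:Quinn, hat:Mallory, phone:Kevin
Event 2 (swap hat<->phone: now hat:Kevin, phone:Mallory). State: scarf:Quinn, hat:Kevin, phone:Mallory
Event 3 (give hat: Kevin -> Mallory). State: scarf:Quinn, hat:Mallory, phone:Mallory
Event 4 (swap scarf<->hat: now scarf:Mallory, hat:Quinn). State: scarf:Mallory, hat:Quinn, phone:Mallory
Event 5 (give scarf: Mallory -> Quinn). State: scarf:Quinn, hat:Quinn, phone:Mallory
Event 6 (give scarf: Quinn -> Mallory). State: scarf:Mallory, hat:Quinn, phone:Mallory
Event 7 (swap phone<->hat: now phone:Quinn, hat:Mallory). State: scarf:Mallory, hat:Mallory, phone:Quinn
Event 8 (give phone: Quinn -> Kevin). State: scarf:Mallory, hat:Mallory, phone:Kevin
Event 9 (give hat: Mallory -> Kevin). State: scarf:Mallory, hat:Kevin, phone:Kevin
Event 10 (give hat: Kevin -> Trent). State: scarf:Mallory, hat:Trent, phone:Kevin
Event 11 (give phone: Kevin -> Trent). State: scarf:Mallory, hat:Trent, phone:Trent

Final state: scarf:Mallory, hat:Trent, phone:Trent
The phone is held by Trent.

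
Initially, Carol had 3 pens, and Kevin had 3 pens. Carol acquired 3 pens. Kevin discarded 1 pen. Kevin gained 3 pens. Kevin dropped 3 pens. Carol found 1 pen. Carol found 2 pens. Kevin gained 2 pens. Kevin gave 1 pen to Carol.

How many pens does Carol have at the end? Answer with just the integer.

Tracking counts step by step:
Start: Carol=3, Kevin=3
Event 1 (Carol +3): Carol: 3 -> 6. State: Carol=6, Kevin=3
Event 2 (Kevin -1): Kevin: 3 -> 2. State: Carol=6, Kevin=2
Event 3 (Kevin +3): Kevin: 2 -> 5. State: Carol=6, Kevin=5
Event 4 (Kevin -3): Kevin: 5 -> 2. State: Carol=6, Kevin=2
Event 5 (Carol +1): Carol: 6 -> 7. State: Carol=7, Kevin=2
Event 6 (Carol +2): Carol: 7 -> 9. State: Carol=9, Kevin=2
Event 7 (Kevin +2): Kevin: 2 -> 4. State: Carol=9, Kevin=4
Event 8 (Kevin -> Carol, 1): Kevin: 4 -> 3, Carol: 9 -> 10. State: Carol=10, Kevin=3

Carol's final count: 10

Answer: 10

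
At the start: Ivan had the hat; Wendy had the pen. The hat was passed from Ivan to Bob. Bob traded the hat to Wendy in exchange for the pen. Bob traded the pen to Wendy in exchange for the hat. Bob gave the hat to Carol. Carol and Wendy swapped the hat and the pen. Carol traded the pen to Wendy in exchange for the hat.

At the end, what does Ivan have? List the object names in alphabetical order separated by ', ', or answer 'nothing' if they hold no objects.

Tracking all object holders:
Start: hat:Ivan, pen:Wendy
Event 1 (give hat: Ivan -> Bob). State: hat:Bob, pen:Wendy
Event 2 (swap hat<->pen: now hat:Wendy, pen:Bob). State: hat:Wendy, pen:Bob
Event 3 (swap pen<->hat: now pen:Wendy, hat:Bob). State: hat:Bob, pen:Wendy
Event 4 (give hat: Bob -> Carol). State: hat:Carol, pen:Wendy
Event 5 (swap hat<->pen: now hat:Wendy, pen:Carol). State: hat:Wendy, pen:Carol
Event 6 (swap pen<->hat: now pen:Wendy, hat:Carol). State: hat:Carol, pen:Wendy

Final state: hat:Carol, pen:Wendy
Ivan holds: (nothing).

Answer: nothing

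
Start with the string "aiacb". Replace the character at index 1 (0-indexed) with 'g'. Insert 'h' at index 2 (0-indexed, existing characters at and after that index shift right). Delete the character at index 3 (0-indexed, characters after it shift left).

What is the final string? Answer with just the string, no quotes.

Applying each edit step by step:
Start: "aiacb"
Op 1 (replace idx 1: 'i' -> 'g'): "aiacb" -> "agacb"
Op 2 (insert 'h' at idx 2): "agacb" -> "aghacb"
Op 3 (delete idx 3 = 'a'): "aghacb" -> "aghcb"

Answer: aghcb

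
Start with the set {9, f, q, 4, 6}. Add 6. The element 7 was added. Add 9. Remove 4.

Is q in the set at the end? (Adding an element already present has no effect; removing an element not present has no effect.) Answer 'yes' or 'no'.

Answer: yes

Derivation:
Tracking the set through each operation:
Start: {4, 6, 9, f, q}
Event 1 (add 6): already present, no change. Set: {4, 6, 9, f, q}
Event 2 (add 7): added. Set: {4, 6, 7, 9, f, q}
Event 3 (add 9): already present, no change. Set: {4, 6, 7, 9, f, q}
Event 4 (remove 4): removed. Set: {6, 7, 9, f, q}

Final set: {6, 7, 9, f, q} (size 5)
q is in the final set.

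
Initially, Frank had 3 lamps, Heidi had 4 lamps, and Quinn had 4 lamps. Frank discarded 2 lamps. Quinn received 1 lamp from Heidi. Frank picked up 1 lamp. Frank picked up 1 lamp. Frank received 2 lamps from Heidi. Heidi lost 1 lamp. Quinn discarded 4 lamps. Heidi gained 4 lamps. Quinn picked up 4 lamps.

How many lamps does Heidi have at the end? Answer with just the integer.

Answer: 4

Derivation:
Tracking counts step by step:
Start: Frank=3, Heidi=4, Quinn=4
Event 1 (Frank -2): Frank: 3 -> 1. State: Frank=1, Heidi=4, Quinn=4
Event 2 (Heidi -> Quinn, 1): Heidi: 4 -> 3, Quinn: 4 -> 5. State: Frank=1, Heidi=3, Quinn=5
Event 3 (Frank +1): Frank: 1 -> 2. State: Frank=2, Heidi=3, Quinn=5
Event 4 (Frank +1): Frank: 2 -> 3. State: Frank=3, Heidi=3, Quinn=5
Event 5 (Heidi -> Frank, 2): Heidi: 3 -> 1, Frank: 3 -> 5. State: Frank=5, Heidi=1, Quinn=5
Event 6 (Heidi -1): Heidi: 1 -> 0. State: Frank=5, Heidi=0, Quinn=5
Event 7 (Quinn -4): Quinn: 5 -> 1. State: Frank=5, Heidi=0, Quinn=1
Event 8 (Heidi +4): Heidi: 0 -> 4. State: Frank=5, Heidi=4, Quinn=1
Event 9 (Quinn +4): Quinn: 1 -> 5. State: Frank=5, Heidi=4, Quinn=5

Heidi's final count: 4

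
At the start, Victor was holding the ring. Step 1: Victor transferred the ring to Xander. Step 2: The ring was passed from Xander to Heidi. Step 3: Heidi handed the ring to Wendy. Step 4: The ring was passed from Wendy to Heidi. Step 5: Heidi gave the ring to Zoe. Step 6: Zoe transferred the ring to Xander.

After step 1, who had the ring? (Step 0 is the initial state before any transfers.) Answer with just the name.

Answer: Xander

Derivation:
Tracking the ring holder through step 1:
After step 0 (start): Victor
After step 1: Xander

At step 1, the holder is Xander.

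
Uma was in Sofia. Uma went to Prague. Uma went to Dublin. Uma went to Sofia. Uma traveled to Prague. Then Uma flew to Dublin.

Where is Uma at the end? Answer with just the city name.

Tracking Uma's location:
Start: Uma is in Sofia.
After move 1: Sofia -> Prague. Uma is in Prague.
After move 2: Prague -> Dublin. Uma is in Dublin.
After move 3: Dublin -> Sofia. Uma is in Sofia.
After move 4: Sofia -> Prague. Uma is in Prague.
After move 5: Prague -> Dublin. Uma is in Dublin.

Answer: Dublin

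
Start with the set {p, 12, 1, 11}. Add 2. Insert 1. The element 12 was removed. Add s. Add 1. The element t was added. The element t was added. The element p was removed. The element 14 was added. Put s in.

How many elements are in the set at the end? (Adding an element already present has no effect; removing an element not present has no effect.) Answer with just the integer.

Tracking the set through each operation:
Start: {1, 11, 12, p}
Event 1 (add 2): added. Set: {1, 11, 12, 2, p}
Event 2 (add 1): already present, no change. Set: {1, 11, 12, 2, p}
Event 3 (remove 12): removed. Set: {1, 11, 2, p}
Event 4 (add s): added. Set: {1, 11, 2, p, s}
Event 5 (add 1): already present, no change. Set: {1, 11, 2, p, s}
Event 6 (add t): added. Set: {1, 11, 2, p, s, t}
Event 7 (add t): already present, no change. Set: {1, 11, 2, p, s, t}
Event 8 (remove p): removed. Set: {1, 11, 2, s, t}
Event 9 (add 14): added. Set: {1, 11, 14, 2, s, t}
Event 10 (add s): already present, no change. Set: {1, 11, 14, 2, s, t}

Final set: {1, 11, 14, 2, s, t} (size 6)

Answer: 6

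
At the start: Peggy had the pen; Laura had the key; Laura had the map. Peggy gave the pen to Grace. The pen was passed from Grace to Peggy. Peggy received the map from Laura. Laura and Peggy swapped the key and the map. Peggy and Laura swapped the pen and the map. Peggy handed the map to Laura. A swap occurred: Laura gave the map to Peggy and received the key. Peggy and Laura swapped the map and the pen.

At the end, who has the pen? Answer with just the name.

Answer: Peggy

Derivation:
Tracking all object holders:
Start: pen:Peggy, key:Laura, map:Laura
Event 1 (give pen: Peggy -> Grace). State: pen:Grace, key:Laura, map:Laura
Event 2 (give pen: Grace -> Peggy). State: pen:Peggy, key:Laura, map:Laura
Event 3 (give map: Laura -> Peggy). State: pen:Peggy, key:Laura, map:Peggy
Event 4 (swap key<->map: now key:Peggy, map:Laura). State: pen:Peggy, key:Peggy, map:Laura
Event 5 (swap pen<->map: now pen:Laura, map:Peggy). State: pen:Laura, key:Peggy, map:Peggy
Event 6 (give map: Peggy -> Laura). State: pen:Laura, key:Peggy, map:Laura
Event 7 (swap map<->key: now map:Peggy, key:Laura). State: pen:Laura, key:Laura, map:Peggy
Event 8 (swap map<->pen: now map:Laura, pen:Peggy). State: pen:Peggy, key:Laura, map:Laura

Final state: pen:Peggy, key:Laura, map:Laura
The pen is held by Peggy.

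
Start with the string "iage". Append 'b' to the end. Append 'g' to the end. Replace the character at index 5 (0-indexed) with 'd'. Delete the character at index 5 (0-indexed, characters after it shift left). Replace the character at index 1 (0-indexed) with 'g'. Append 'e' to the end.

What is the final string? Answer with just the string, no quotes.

Answer: iggebe

Derivation:
Applying each edit step by step:
Start: "iage"
Op 1 (append 'b'): "iage" -> "iageb"
Op 2 (append 'g'): "iageb" -> "iagebg"
Op 3 (replace idx 5: 'g' -> 'd'): "iagebg" -> "iagebd"
Op 4 (delete idx 5 = 'd'): "iagebd" -> "iageb"
Op 5 (replace idx 1: 'a' -> 'g'): "iageb" -> "iggeb"
Op 6 (append 'e'): "iggeb" -> "iggebe"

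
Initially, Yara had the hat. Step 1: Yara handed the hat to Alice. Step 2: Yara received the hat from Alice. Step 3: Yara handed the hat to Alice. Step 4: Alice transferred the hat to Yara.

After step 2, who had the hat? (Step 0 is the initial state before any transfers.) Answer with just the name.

Answer: Yara

Derivation:
Tracking the hat holder through step 2:
After step 0 (start): Yara
After step 1: Alice
After step 2: Yara

At step 2, the holder is Yara.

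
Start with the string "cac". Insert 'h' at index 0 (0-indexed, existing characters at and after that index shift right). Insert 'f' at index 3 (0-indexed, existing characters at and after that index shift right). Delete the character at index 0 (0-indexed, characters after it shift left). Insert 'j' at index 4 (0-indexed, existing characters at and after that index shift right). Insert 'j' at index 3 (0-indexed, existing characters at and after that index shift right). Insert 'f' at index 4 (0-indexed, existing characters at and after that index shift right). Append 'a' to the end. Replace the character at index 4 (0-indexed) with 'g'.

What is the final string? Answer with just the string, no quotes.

Applying each edit step by step:
Start: "cac"
Op 1 (insert 'h' at idx 0): "cac" -> "hcac"
Op 2 (insert 'f' at idx 3): "hcac" -> "hcafc"
Op 3 (delete idx 0 = 'h'): "hcafc" -> "cafc"
Op 4 (insert 'j' at idx 4): "cafc" -> "cafcj"
Op 5 (insert 'j' at idx 3): "cafcj" -> "cafjcj"
Op 6 (insert 'f' at idx 4): "cafjcj" -> "cafjfcj"
Op 7 (append 'a'): "cafjfcj" -> "cafjfcja"
Op 8 (replace idx 4: 'f' -> 'g'): "cafjfcja" -> "cafjgcja"

Answer: cafjgcja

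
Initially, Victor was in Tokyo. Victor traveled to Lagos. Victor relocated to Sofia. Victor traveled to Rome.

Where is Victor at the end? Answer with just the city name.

Tracking Victor's location:
Start: Victor is in Tokyo.
After move 1: Tokyo -> Lagos. Victor is in Lagos.
After move 2: Lagos -> Sofia. Victor is in Sofia.
After move 3: Sofia -> Rome. Victor is in Rome.

Answer: Rome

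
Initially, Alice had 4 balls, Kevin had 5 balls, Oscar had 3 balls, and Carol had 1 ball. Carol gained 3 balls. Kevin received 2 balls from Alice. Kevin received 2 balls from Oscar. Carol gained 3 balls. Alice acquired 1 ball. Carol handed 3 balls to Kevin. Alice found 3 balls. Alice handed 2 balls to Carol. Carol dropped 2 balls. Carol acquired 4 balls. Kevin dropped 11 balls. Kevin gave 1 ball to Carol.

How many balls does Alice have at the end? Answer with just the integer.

Answer: 4

Derivation:
Tracking counts step by step:
Start: Alice=4, Kevin=5, Oscar=3, Carol=1
Event 1 (Carol +3): Carol: 1 -> 4. State: Alice=4, Kevin=5, Oscar=3, Carol=4
Event 2 (Alice -> Kevin, 2): Alice: 4 -> 2, Kevin: 5 -> 7. State: Alice=2, Kevin=7, Oscar=3, Carol=4
Event 3 (Oscar -> Kevin, 2): Oscar: 3 -> 1, Kevin: 7 -> 9. State: Alice=2, Kevin=9, Oscar=1, Carol=4
Event 4 (Carol +3): Carol: 4 -> 7. State: Alice=2, Kevin=9, Oscar=1, Carol=7
Event 5 (Alice +1): Alice: 2 -> 3. State: Alice=3, Kevin=9, Oscar=1, Carol=7
Event 6 (Carol -> Kevin, 3): Carol: 7 -> 4, Kevin: 9 -> 12. State: Alice=3, Kevin=12, Oscar=1, Carol=4
Event 7 (Alice +3): Alice: 3 -> 6. State: Alice=6, Kevin=12, Oscar=1, Carol=4
Event 8 (Alice -> Carol, 2): Alice: 6 -> 4, Carol: 4 -> 6. State: Alice=4, Kevin=12, Oscar=1, Carol=6
Event 9 (Carol -2): Carol: 6 -> 4. State: Alice=4, Kevin=12, Oscar=1, Carol=4
Event 10 (Carol +4): Carol: 4 -> 8. State: Alice=4, Kevin=12, Oscar=1, Carol=8
Event 11 (Kevin -11): Kevin: 12 -> 1. State: Alice=4, Kevin=1, Oscar=1, Carol=8
Event 12 (Kevin -> Carol, 1): Kevin: 1 -> 0, Carol: 8 -> 9. State: Alice=4, Kevin=0, Oscar=1, Carol=9

Alice's final count: 4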